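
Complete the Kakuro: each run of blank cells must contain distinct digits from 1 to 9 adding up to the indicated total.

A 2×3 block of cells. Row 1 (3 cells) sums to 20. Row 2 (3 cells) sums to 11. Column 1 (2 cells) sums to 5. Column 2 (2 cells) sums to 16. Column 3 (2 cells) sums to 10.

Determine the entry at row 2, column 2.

7

16 in 2 cells must be {7,9}.
The 11 across and the 16 down share only 7, so (2,2) = 7.
(1,2) = 16 − 7 = 9 completes the 16 down.
Nothing is forced directly, so branch on (2,1), whose candidates are 1 or 3. If (2,1) = 3: then (1,1) would have to be in {3,4,5,6,7,8} for the 20 across but in {2} for the 5 down — contradiction. So (2,1) = 1.
(1,1) = 5 − 1 = 4 completes the 5 down.
(1,3) = 20 − 13 = 7 completes the 20 across.
(2,3) = 11 − 8 = 3 completes the 11 across.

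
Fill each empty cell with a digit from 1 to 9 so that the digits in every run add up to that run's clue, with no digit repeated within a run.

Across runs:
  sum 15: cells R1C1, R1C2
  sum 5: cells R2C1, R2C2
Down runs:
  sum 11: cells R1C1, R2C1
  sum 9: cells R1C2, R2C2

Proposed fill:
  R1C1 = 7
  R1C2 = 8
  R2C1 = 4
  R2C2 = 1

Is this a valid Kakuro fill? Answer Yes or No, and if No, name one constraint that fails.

Across: 7+8=15; 4+1=5. Down: 7+4=11; 8+1=9. No digit repeats within any run.

Yes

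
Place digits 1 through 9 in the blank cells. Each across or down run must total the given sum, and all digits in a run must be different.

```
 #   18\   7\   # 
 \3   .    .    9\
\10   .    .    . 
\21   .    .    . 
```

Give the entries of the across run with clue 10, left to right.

7 2 1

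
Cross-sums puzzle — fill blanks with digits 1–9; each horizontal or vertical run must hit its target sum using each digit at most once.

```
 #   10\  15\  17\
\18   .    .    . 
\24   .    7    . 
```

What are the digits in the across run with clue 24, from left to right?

9 7 8

24 in 3 cells must be {7,8,9}; 17 in 2 cells must be {8,9}.
R1C2 = 15 − 7 = 8 completes the 15 down.
R1C3 = 9: the only remaining digit allowed by both the 18 across and the 17 down.
R2C3 = 17 − 9 = 8 completes the 17 down.
R1C1 = 18 − 17 = 1 completes the 18 across.
R2C1 = 24 − 15 = 9 completes the 24 across.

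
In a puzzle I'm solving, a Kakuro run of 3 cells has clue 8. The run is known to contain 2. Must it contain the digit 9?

The only way to make 8 from 3 distinct digits under that restriction is {1,2,5}, which does not contain 9.

No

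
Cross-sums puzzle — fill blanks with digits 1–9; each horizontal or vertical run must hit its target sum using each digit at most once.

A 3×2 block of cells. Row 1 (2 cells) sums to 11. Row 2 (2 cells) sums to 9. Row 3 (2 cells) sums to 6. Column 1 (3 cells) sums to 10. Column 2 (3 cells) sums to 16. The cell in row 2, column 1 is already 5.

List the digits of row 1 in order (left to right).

4 7

(2,2) = 9 − 5 = 4 completes the 9 across.
Given what's placed, (3,2) must be 5 to fit the 6 across and 16 down.
(1,2) = 16 − 9 = 7 completes the 16 down.
(3,1) = 6 − 5 = 1 completes the 6 across.
(1,1) = 11 − 7 = 4 completes the 11 across.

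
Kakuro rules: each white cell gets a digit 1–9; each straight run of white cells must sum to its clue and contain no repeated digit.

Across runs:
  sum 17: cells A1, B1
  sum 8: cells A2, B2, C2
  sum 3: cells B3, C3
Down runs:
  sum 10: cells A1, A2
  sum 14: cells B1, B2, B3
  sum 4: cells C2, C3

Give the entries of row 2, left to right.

1 4 3

17 in 2 cells must be {8,9}; 3 in 2 cells must be {1,2}; 4 in 2 cells must be {1,3}.
The 3 across and the 4 down share only 1, so C3 = 1.
C2 = 4 − 1 = 3 completes the 4 down.
B3 = 3 − 1 = 2 completes the 3 across.
B2 = 4: the only remaining digit allowed by both the 8 across and the 14 down.
B1 = 14 − 6 = 8 completes the 14 down.
A2 = 8 − 7 = 1 completes the 8 across.
A1 = 17 − 8 = 9 completes the 17 across.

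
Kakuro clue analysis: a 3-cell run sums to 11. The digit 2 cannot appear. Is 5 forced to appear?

No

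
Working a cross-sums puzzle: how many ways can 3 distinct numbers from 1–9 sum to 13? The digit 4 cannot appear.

4

3 distinct digits from 1–9 sum between 6 and 24.
Dropping sets that contain 4.
Enumerating: {1,3,9}, {1,5,7}, {2,3,8}, {2,5,6}.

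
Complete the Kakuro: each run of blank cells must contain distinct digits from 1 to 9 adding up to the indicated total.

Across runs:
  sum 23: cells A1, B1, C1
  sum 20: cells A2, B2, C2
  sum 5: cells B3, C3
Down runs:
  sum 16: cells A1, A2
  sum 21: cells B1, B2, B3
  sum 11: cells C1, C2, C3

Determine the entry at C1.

6

23 in 3 cells must be {6,8,9}; 16 in 2 cells must be {7,9}.
Only 9 fits A1 under both its across sum 23 and down sum 16.
A2 = 16 − 9 = 7 completes the 16 down.
The 5 across and the 21 down share only 4, so B3 = 4.
C3 = 5 − 4 = 1 completes the 5 across.
B1 = 8: the only remaining digit allowed by both the 23 across and the 21 down.
C1 = 23 − 17 = 6 completes the 23 across.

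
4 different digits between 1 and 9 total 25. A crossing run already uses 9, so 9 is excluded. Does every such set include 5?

No

The only way to make 25 from 4 distinct digits under that restriction is {4,6,7,8}, which does not contain 5.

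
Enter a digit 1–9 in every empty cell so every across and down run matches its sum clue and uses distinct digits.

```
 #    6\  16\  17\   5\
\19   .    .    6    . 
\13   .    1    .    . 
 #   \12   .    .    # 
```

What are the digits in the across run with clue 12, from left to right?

No cell is forced outright now. R3C2 can only be 7 or 8 or 9 (the digits allowed by both its 12 across and its 16 down). If R3C2 = 7: that forces R1C2 = 8, after which R3C3 would have to be in {5} for the 12 across but in {2,3,4,7,8,9} for the 17 down — contradiction. If R3C2 = 9: then R1C2 would have to be in {1,2,3,4,5,7,8,9} for the 19 across but in {6} for the 16 down — contradiction. So R3C2 = 8.
R1C2 = 16 − 9 = 7 completes the 16 down.
R3C3 = 12 − 8 = 4 completes the 12 across.
R2C3 = 17 − 10 = 7 completes the 17 down.
Given what's placed, R2C1 must be 2 to fit the 13 across and 6 down.
R2C4 = 13 − 10 = 3 completes the 13 across.
R1C1 = 6 − 2 = 4 completes the 6 down.
R1C4 = 19 − 17 = 2 completes the 19 across.

8 4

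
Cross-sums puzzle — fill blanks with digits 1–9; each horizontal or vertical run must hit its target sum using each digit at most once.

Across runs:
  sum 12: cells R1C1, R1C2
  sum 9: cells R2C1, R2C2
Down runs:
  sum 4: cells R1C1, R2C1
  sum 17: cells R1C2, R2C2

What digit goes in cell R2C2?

8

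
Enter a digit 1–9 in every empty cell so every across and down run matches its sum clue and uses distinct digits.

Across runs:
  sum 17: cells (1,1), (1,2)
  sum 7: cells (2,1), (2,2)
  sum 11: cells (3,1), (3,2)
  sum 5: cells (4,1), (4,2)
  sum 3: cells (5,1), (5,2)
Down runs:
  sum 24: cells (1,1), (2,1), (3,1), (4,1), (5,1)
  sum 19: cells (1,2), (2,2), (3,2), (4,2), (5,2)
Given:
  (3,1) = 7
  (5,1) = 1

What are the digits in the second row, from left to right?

17 in 2 cells must be {8,9}; 3 in 2 cells must be {1,2}.
(3,2) = 11 − 7 = 4 completes the 11 across.
(5,2) = 3 − 1 = 2 completes the 3 across.
Given what's placed, (1,2) must be 9 to fit the 17 across and 19 down.
(1,1) = 17 − 9 = 8 completes the 17 across.
Nothing is forced directly, so branch on (2,2), whose candidates are 1 or 3. If (2,2) = 3: then (2,1) would have to be in {4} for the 7 across but in {2,3,5,6} for the 24 down — contradiction. So (2,2) = 1.
(2,1) = 7 − 1 = 6 completes the 7 across.

6 1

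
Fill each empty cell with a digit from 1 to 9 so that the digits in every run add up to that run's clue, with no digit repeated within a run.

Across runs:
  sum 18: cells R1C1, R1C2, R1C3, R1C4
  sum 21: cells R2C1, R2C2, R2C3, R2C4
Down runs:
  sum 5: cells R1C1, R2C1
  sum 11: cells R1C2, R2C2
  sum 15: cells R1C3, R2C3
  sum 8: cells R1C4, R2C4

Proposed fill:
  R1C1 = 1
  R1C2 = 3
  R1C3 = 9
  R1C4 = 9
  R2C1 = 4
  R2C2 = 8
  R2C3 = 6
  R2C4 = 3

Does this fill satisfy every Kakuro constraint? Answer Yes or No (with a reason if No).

No — the across run R1C1–R1C4 sums to 22, not 18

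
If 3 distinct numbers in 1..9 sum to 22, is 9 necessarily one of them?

Yes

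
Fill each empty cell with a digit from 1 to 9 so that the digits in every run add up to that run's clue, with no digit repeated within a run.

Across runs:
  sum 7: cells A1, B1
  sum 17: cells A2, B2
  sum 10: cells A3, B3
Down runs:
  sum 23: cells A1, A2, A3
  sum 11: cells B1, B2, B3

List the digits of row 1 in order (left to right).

6, 1

17 in 2 cells must be {8,9}; 23 in 3 cells must be {6,8,9}.
The 7 across and the 23 down share only 6, so A1 = 6.
B1 = 7 − 6 = 1 completes the 7 across.
Given what's placed, B2 must be 8 to fit the 17 across and 11 down.
B3 = 11 − 9 = 2 completes the 11 down.
A2 = 17 − 8 = 9 completes the 17 across.
A3 = 10 − 2 = 8 completes the 10 across.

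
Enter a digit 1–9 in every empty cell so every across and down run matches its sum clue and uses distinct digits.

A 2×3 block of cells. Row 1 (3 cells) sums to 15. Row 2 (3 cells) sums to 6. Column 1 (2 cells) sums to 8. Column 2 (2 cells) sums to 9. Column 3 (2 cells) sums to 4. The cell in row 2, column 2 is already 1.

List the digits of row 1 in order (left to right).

6, 8, 1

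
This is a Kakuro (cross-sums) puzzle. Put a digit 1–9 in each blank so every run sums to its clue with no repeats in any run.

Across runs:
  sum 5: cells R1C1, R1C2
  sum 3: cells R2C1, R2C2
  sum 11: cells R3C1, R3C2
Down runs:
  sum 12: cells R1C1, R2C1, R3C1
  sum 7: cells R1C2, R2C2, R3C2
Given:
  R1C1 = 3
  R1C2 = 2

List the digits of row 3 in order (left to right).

3 in 2 cells must be {1,2}; 7 in 3 cells must be {1,2,4}.
Given what's placed, R2C2 must be 1 to fit the 3 across and 7 down.
R3C2 = 7 − 3 = 4 completes the 7 down.
R2C1 = 3 − 1 = 2 completes the 3 across.
R3C1 = 11 − 4 = 7 completes the 11 across.

7 4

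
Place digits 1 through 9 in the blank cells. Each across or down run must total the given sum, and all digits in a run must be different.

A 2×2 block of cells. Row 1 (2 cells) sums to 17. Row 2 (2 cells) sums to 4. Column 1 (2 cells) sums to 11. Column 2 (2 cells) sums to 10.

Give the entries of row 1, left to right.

17 in 2 cells must be {8,9}; 4 in 2 cells must be {1,3}.
The 4 across and the 11 down share only 3, so (2,1) = 3.
(2,2) = 4 − 3 = 1 completes the 4 across.
(1,1) = 11 − 3 = 8 completes the 11 down.
(1,2) = 17 − 8 = 9 completes the 17 across.

8 9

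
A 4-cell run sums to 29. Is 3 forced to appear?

The only way to make 29 from 4 distinct digits is {5,7,8,9}, which does not contain 3.

No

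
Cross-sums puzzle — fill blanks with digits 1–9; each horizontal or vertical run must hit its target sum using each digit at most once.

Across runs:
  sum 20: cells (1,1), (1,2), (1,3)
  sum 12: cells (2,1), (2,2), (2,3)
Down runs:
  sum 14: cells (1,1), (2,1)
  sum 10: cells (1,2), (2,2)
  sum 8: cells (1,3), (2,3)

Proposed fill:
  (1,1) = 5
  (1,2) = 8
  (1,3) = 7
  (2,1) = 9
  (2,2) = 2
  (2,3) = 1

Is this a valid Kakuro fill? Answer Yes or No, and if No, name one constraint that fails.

Yes

Across: 5+8+7=20; 9+2+1=12. Down: 5+9=14; 8+2=10; 7+1=8. No digit repeats within any run.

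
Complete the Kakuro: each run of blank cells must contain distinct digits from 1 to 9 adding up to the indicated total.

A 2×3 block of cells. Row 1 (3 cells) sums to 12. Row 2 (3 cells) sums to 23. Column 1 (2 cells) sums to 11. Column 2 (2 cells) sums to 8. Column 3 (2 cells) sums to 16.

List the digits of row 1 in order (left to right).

3 2 7

23 in 3 cells must be {6,8,9}; 16 in 2 cells must be {7,9}.
The 23 across and the 8 down share only 6, so (2,2) = 6.
Given what's placed, (2,3) must be 9 to fit the 23 across and 16 down.
(1,2) = 8 − 6 = 2 completes the 8 down.
(1,3) = 16 − 9 = 7 completes the 16 down.
(2,1) = 23 − 15 = 8 completes the 23 across.
(1,1) = 12 − 9 = 3 completes the 12 across.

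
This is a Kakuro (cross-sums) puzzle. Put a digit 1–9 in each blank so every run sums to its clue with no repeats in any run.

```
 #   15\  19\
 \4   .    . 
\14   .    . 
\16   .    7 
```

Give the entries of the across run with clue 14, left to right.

4 in 2 cells must be {1,3}; 16 in 2 cells must be {7,9}.
R1C2 = 3: the only remaining digit allowed by both the 4 across and the 19 down.
R2C2 = 19 − 10 = 9 completes the 19 down.
R3C1 = 16 − 7 = 9 completes the 16 across.
R1C1 = 4 − 3 = 1 completes the 4 across.
R2C1 = 14 − 9 = 5 completes the 14 across.

5 9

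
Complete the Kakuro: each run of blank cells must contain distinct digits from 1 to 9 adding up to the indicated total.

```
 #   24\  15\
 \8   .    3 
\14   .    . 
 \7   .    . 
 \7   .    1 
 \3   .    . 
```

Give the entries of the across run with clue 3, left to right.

3 in 2 cells must be {1,2}; 15 in 5 cells must be {1,2,3,4,5}.
R1C1 = 8 − 3 = 5 completes the 8 across.
R2C2 = 5: the only remaining digit allowed by both the 14 across and the 15 down.
R4C1 = 7 − 1 = 6 completes the 7 across.
R5C2 = 2: the only remaining digit allowed by both the 3 across and the 15 down.
R2C1 = 14 − 5 = 9 completes the 14 across.
R3C2 = 15 − 11 = 4 completes the 15 down.
R5C1 = 3 − 2 = 1 completes the 3 across.

1 2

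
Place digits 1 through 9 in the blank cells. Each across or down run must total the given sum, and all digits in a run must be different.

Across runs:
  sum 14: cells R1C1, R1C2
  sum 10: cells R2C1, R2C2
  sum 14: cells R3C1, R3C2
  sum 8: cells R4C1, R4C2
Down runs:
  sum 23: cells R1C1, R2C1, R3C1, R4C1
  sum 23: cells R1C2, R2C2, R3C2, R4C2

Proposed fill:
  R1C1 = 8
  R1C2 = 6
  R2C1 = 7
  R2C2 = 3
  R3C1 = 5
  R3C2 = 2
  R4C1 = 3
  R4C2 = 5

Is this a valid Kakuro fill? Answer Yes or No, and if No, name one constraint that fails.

No — the down run R1C2–R4C2 sums to 16, not 23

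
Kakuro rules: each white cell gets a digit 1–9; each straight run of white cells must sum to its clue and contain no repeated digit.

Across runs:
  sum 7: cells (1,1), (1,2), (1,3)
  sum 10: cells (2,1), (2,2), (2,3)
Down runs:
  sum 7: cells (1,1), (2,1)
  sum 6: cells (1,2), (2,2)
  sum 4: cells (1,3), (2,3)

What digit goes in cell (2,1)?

7 in 3 cells must be {1,2,4}; 4 in 2 cells must be {1,3}.
The 7 across and the 4 down share only 1, so (1,3) = 1.
(2,3) = 4 − 1 = 3 completes the 4 down.
Nothing is forced directly, so branch on (1,1), whose candidates are 2 or 4. If (1,1) = 4: that forces (1,2) = 2, after which (2,1) would have to be in {1,2,5,6} for the 10 across but in {3} for the 7 down — contradiction. So (1,1) = 2.
(1,2) = 7 − 3 = 4 completes the 7 across.
(2,1) = 7 − 2 = 5 completes the 7 down.
(2,2) = 10 − 8 = 2 completes the 10 across.

5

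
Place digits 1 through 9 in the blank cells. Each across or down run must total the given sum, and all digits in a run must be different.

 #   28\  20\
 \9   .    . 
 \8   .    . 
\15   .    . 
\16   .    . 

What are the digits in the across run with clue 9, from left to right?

8 1

16 in 2 cells must be {7,9}.
Nothing is forced directly, so branch on R4C1, whose candidates are 7 or 9. If R4C1 = 7: then R2C1 would have to be in {1,2,3,5,6,7} for the 8 across but in {4,8,9} for the 28 down — contradiction. So R4C1 = 9.
R4C2 = 16 − 9 = 7 completes the 16 across.
Nothing is forced directly, so branch on R3C1, whose candidates are 6 or 7 or 8. If R3C1 = 7: then R2C1 would have to be in {1,2,3,5,6,7} for the 8 across but in {4,8} for the 28 down — contradiction. If R3C1 = 8: then R3C2 would have to be in {7} for the 15 across but in {1,2,3,4,5,6,8,9} for the 20 down — contradiction. So R3C1 = 6.
R2C1 = 5: the only remaining digit allowed by both the 8 across and the 28 down.
R2C2 = 8 − 5 = 3 completes the 8 across.
R3C2 = 15 − 6 = 9 completes the 15 across.
R1C1 = 28 − 20 = 8 completes the 28 down.
R1C2 = 9 − 8 = 1 completes the 9 across.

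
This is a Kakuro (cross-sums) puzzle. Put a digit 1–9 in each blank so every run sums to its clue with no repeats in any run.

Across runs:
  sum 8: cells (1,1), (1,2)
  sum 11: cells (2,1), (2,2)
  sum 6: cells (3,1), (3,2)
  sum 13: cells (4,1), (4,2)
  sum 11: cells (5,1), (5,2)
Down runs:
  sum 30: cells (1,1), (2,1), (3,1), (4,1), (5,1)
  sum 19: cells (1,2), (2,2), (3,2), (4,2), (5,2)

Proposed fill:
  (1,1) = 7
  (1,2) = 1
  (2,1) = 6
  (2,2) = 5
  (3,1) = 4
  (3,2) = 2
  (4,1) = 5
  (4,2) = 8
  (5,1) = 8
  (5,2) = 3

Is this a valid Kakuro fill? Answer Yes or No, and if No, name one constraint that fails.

Across: 7+1=8; 6+5=11; 4+2=6; 5+8=13; 8+3=11. Down: 7+6+4+5+8=30; 1+5+2+8+3=19. No digit repeats within any run.

Yes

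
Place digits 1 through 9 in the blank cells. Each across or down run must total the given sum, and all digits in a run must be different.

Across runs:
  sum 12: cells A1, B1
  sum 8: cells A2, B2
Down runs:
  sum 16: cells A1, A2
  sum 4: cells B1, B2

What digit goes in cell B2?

1

16 in 2 cells must be {7,9}; 4 in 2 cells must be {1,3}.
The 12 across and the 4 down share only 3, so B1 = 3.
The 8 across and the 16 down share only 7, so A2 = 7.
B2 = 8 − 7 = 1 completes the 8 across.
A1 = 12 − 3 = 9 completes the 12 across.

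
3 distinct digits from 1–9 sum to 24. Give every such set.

{7,8,9}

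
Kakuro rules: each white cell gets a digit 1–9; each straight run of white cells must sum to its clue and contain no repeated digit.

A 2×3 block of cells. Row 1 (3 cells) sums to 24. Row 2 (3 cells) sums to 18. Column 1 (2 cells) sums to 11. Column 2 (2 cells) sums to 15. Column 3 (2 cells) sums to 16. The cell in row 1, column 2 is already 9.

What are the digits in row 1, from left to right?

24 in 3 cells must be {7,8,9}; 16 in 2 cells must be {7,9}.
Given what's placed, (1,3) must be 7 to fit the 24 across and 16 down.
(2,2) = 15 − 9 = 6 completes the 15 down.
(2,3) = 16 − 7 = 9 completes the 16 down.
(1,1) = 24 − 16 = 8 completes the 24 across.
(2,1) = 18 − 15 = 3 completes the 18 across.

8 9 7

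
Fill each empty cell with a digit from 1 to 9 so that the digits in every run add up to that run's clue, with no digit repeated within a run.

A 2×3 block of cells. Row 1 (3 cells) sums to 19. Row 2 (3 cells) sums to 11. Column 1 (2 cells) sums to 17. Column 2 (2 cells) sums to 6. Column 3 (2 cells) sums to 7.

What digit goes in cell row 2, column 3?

17 in 2 cells must be {8,9}.
The 11 across and the 17 down share only 8, so (2,1) = 8.
(1,1) = 17 − 8 = 9 completes the 17 down.
Nothing is forced directly, so branch on (1,2), whose candidates are 2 or 4. If (1,2) = 2: then (1,3) would have to be in {8} for the 19 across but in {1,2,3,4,5,6} for the 7 down — contradiction. So (1,2) = 4.
(1,3) = 19 − 13 = 6 completes the 19 across.
(2,2) = 6 − 4 = 2 completes the 6 down.
(2,3) = 11 − 10 = 1 completes the 11 across.

1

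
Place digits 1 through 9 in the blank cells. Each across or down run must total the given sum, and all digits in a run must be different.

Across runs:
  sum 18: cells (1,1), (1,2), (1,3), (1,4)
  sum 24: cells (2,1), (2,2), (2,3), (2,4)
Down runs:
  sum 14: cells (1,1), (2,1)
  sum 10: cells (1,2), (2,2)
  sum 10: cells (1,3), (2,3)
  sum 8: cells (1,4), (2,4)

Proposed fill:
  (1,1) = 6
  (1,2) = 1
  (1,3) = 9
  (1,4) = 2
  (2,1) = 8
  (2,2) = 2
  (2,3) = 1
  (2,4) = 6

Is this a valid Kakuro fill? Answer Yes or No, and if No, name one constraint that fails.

No — the across run (2,1)–(2,4) sums to 17, not 24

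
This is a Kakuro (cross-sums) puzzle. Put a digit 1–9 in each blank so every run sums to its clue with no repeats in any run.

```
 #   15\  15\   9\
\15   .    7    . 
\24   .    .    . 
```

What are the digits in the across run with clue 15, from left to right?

6, 7, 2

24 in 3 cells must be {7,8,9}.
Given what's placed, R1C1 must be 6 to fit the 15 across and 15 down.
R1C3 = 15 − 13 = 2 completes the 15 across.
R2C1 = 15 − 6 = 9 completes the 15 down.
R2C2 = 15 − 7 = 8 completes the 15 down.
R2C3 = 24 − 17 = 7 completes the 24 across.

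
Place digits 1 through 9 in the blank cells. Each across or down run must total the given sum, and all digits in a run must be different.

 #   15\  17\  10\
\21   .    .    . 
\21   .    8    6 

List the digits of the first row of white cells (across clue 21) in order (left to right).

17 in 2 cells must be {8,9}.
R1C2 = 17 − 8 = 9 completes the 17 down.
R1C3 = 10 − 6 = 4 completes the 10 down.
R2C1 = 21 − 14 = 7 completes the 21 across.
R1C1 = 21 − 13 = 8 completes the 21 across.

8 9 4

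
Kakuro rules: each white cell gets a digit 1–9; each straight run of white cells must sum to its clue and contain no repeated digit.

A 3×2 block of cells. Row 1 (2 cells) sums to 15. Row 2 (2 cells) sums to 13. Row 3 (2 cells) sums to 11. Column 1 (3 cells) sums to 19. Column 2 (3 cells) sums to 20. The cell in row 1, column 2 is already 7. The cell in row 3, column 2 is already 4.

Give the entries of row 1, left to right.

(1,1) = 15 − 7 = 8 completes the 15 across.
(2,2) = 20 − 11 = 9 completes the 20 down.
(3,1) = 11 − 4 = 7 completes the 11 across.
(2,1) = 13 − 9 = 4 completes the 13 across.

8 7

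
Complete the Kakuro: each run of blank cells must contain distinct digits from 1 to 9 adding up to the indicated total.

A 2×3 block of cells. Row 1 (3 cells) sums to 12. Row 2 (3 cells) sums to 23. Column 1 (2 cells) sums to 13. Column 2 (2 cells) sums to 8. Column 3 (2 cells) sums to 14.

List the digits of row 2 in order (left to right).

23 in 3 cells must be {6,8,9}.
The 23 across and the 8 down share only 6, so (2,2) = 6.
(1,2) = 8 − 6 = 2 completes the 8 down.
Nothing is forced directly, so branch on (1,3), whose candidates are 6 or 9. If (1,3) = 9: then (1,1) would have to be in {1} for the 12 across but in {4,5,6,7,8,9} for the 13 down — contradiction. So (1,3) = 6.
(1,1) = 12 − 8 = 4 completes the 12 across.
(2,1) = 13 − 4 = 9 completes the 13 down.
(2,3) = 23 − 15 = 8 completes the 23 across.

9, 6, 8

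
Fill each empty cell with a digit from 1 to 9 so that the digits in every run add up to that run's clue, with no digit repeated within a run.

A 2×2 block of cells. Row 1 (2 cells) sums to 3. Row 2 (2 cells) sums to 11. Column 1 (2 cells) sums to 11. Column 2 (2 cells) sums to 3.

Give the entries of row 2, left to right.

3 in 2 cells must be {1,2}.
The 3 across and the 11 down share only 2, so (1,1) = 2.
(1,2) = 3 − 2 = 1 completes the 3 across.
(2,1) = 11 − 2 = 9 completes the 11 down.
(2,2) = 11 − 9 = 2 completes the 11 across.

9 2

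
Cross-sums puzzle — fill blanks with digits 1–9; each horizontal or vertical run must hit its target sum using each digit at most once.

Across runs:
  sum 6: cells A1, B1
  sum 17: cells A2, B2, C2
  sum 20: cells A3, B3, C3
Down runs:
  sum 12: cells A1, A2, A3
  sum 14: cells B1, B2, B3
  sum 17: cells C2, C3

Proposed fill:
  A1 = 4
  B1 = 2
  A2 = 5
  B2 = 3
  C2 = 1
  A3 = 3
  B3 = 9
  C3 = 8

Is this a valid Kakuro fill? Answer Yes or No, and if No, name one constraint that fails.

No — the across run A2–C2 sums to 9, not 17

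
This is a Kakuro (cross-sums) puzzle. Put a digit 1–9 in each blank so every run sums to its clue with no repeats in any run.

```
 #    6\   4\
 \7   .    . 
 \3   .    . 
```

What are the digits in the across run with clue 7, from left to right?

3 in 2 cells must be {1,2}; 4 in 2 cells must be {1,3}.
The 3 across and the 4 down share only 1, so R2C2 = 1.
R1C2 = 4 − 1 = 3 completes the 4 down.
R2C1 = 3 − 1 = 2 completes the 3 across.
R1C1 = 7 − 3 = 4 completes the 7 across.

4, 3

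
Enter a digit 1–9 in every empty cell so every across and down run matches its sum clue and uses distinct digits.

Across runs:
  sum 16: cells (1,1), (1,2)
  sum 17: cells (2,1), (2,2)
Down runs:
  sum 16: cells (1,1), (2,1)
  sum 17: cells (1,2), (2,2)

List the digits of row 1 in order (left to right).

7 9

16 in 2 cells must be {7,9}; 17 in 2 cells must be {8,9}.
The 16 across and the 17 down share only 9, so (1,2) = 9.
The 17 across and the 16 down share only 9, so (2,1) = 9.
(2,2) = 17 − 9 = 8 completes the 17 across.
(1,1) = 16 − 9 = 7 completes the 16 across.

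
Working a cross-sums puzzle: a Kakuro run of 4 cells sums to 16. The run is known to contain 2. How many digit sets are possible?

4 distinct digits from 1–9 sum between 10 and 30.
Keeping only sets containing 2.
Enumerating: {1,2,4,9}, {1,2,5,8}, {1,2,6,7}, {2,3,4,7}, {2,3,5,6}.

5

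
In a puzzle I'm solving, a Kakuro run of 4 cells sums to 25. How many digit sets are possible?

4 distinct digits from 1–9 sum between 10 and 30.
Enumerating: {1,7,8,9}, {2,6,8,9}, {3,5,8,9}, {3,6,7,9}, {4,5,7,9}, {4,6,7,8}.

6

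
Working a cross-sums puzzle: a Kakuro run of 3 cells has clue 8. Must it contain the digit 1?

Every partition of 8 into 3 distinct digits includes 1: {1,2,5}, {1,3,4}.

Yes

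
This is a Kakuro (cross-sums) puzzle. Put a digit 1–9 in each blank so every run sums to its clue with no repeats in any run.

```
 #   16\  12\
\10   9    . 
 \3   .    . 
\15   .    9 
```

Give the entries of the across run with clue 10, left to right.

3 in 2 cells must be {1,2}.
R1C2 = 10 − 9 = 1 completes the 10 across.
R2C2 = 12 − 10 = 2 completes the 12 down.
R3C1 = 15 − 9 = 6 completes the 15 across.
R2C1 = 3 − 2 = 1 completes the 3 across.

9 1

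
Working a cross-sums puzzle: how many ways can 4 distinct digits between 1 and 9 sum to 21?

11

4 distinct digits from 1–9 sum between 10 and 30.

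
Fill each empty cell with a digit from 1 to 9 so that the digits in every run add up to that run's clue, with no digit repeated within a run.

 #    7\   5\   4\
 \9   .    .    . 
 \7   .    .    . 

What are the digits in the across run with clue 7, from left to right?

2 4 1

7 in 3 cells must be {1,2,4}; 4 in 2 cells must be {1,3}.
The 7 across and the 4 down share only 1, so R2C3 = 1.
R1C3 = 4 − 1 = 3 completes the 4 down.
Nothing is forced directly, so branch on R2C1, whose candidates are 2 or 4. If R2C1 = 4: then R1C1 would have to be in {1,2,4,5} for the 9 across but in {3} for the 7 down — contradiction. So R2C1 = 2.
R1C1 = 7 − 2 = 5 completes the 7 down.
R1C2 = 9 − 8 = 1 completes the 9 across.
R2C2 = 7 − 3 = 4 completes the 7 across.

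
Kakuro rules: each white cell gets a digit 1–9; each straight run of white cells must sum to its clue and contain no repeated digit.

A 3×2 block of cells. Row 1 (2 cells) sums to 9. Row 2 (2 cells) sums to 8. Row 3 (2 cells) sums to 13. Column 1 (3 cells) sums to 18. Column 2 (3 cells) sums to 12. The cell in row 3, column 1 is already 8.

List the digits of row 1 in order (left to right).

(3,2) = 13 − 8 = 5 completes the 13 across.
Nothing is forced directly, so branch on (2,2), whose candidates are 1 or 3 or 6. If (2,2) = 3: that forces (1,2) = 4, after which (2,1) would have to be in {5} for the 8 across but in {1,3,4,6,7,9} for the 18 down — contradiction. If (2,2) = 6: that forces (1,2) = 1, after which (2,1) would have to be in {2} for the 8 across but in {1,3,4,6,7,9} for the 18 down — contradiction. So (2,2) = 1.
(1,2) = 12 − 6 = 6 completes the 12 down.
(2,1) = 8 − 1 = 7 completes the 8 across.
(1,1) = 9 − 6 = 3 completes the 9 across.

3, 6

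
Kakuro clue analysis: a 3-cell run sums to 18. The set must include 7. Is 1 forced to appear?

No

Counterexample: {2,7,9} sums to 18 under that restriction without using 1.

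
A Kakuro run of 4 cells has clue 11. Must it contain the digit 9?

No

The only way to make 11 from 4 distinct digits is {1,2,3,5}, which does not contain 9.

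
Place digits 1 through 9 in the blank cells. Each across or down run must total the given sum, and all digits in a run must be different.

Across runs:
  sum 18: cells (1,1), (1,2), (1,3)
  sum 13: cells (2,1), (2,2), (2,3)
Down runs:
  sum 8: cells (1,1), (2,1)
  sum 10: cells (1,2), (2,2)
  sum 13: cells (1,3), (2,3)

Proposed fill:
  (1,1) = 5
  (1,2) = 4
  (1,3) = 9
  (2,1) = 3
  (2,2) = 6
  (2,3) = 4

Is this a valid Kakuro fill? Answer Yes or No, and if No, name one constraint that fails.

Yes

Across: 5+4+9=18; 3+6+4=13. Down: 5+3=8; 4+6=10; 9+4=13. No digit repeats within any run.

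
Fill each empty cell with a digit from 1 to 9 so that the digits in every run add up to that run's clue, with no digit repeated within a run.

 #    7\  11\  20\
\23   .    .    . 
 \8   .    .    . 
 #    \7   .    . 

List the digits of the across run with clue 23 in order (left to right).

23 in 3 cells must be {6,8,9}.
Only 6 fits R1C1 under both its across sum 23 and down sum 7.
Given what's placed, R1C2 must be 8 to fit the 23 across and 11 down.
R1C3 = 23 − 14 = 9 completes the 23 across.

6, 8, 9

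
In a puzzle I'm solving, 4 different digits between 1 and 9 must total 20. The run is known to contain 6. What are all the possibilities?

4 distinct digits from 1–9 sum between 10 and 30.
Keeping only sets containing 6.

{1,4,6,9}; {1,5,6,8}; {2,3,6,9}; {2,4,6,8}; {2,5,6,7}; {3,4,6,7}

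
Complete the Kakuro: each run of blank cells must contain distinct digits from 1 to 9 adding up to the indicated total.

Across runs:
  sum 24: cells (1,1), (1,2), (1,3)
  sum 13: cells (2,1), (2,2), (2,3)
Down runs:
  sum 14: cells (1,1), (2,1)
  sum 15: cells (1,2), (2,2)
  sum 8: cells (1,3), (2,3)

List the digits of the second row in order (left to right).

24 in 3 cells must be {7,8,9}.
The 24 across and the 8 down share only 7, so (1,3) = 7.
(2,3) = 8 − 7 = 1 completes the 8 down.
Nothing is forced directly, so branch on (1,1), whose candidates are 8 or 9. If (1,1) = 8: that forces (1,2) = 9, after which (2,1) would have to be in {3,4,5,7,8,9} for the 13 across but in {6} for the 14 down — contradiction. So (1,1) = 9.
(1,2) = 24 − 16 = 8 completes the 24 across.
(2,1) = 14 − 9 = 5 completes the 14 down.
(2,2) = 13 − 6 = 7 completes the 13 across.

5, 7, 1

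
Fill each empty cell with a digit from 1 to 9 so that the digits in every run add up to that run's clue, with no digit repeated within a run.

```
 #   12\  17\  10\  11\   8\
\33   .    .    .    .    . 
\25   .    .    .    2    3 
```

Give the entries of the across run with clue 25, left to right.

5 9 6 2 3

17 in 2 cells must be {8,9}.
R1C4 = 11 − 2 = 9 completes the 11 down.
R1C5 = 8 − 3 = 5 completes the 8 down.
R1C2 = 8: the only remaining digit allowed by both the 33 across and the 17 down.
R2C2 = 17 − 8 = 9 completes the 17 down.
No cell is forced outright now. R1C1 can only be 4 or 7 (the digits allowed by both its 33 across and its 12 down). If R1C1 = 4: that forces R1C3 = 7, after which R2C1 would have to be in {4,5,6,7} for the 25 across but in {8} for the 12 down — contradiction. So R1C1 = 7.
R1C3 = 33 − 29 = 4 completes the 33 across.
R2C1 = 12 − 7 = 5 completes the 12 down.
R2C3 = 25 − 19 = 6 completes the 25 across.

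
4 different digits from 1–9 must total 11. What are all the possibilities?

4 distinct digits from 1–9 sum between 10 and 30.
Only one set works: {1,2,3,5}.

{1,2,3,5}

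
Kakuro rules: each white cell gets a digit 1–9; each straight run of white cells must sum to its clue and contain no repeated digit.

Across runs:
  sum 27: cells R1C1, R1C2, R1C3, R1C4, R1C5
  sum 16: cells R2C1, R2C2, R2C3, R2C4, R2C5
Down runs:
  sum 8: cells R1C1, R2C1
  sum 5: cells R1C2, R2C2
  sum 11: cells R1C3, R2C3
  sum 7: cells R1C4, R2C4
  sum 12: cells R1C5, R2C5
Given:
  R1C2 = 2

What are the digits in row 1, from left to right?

16 in 5 cells must be {1,2,3,4,6}.
R2C2 = 5 − 2 = 3 completes the 5 down.
R2C5 = 4: the only remaining digit allowed by both the 16 across and the 12 down.
R1C5 = 12 − 4 = 8 completes the 12 down.
Nothing is forced directly, so branch on R2C3, whose candidates are 2 or 6. If R2C3 = 6: that forces R1C3 = 5, R1C4 = 3, after which R2C4 would have to be in {1,2} for the 16 across but in {4} for the 7 down — contradiction. So R2C3 = 2.
R1C3 = 11 − 2 = 9 completes the 11 down.
No cell is forced outright now. R2C1 can only be 1 or 6 (the digits allowed by both its 16 across and its 8 down). If R2C1 = 6: then R1C1 would have to be in {1,3,5,7} for the 27 across but in {2} for the 8 down — contradiction. So R2C1 = 1.
R1C1 = 8 − 1 = 7 completes the 8 down.
R1C4 = 27 − 26 = 1 completes the 27 across.

7 2 9 1 8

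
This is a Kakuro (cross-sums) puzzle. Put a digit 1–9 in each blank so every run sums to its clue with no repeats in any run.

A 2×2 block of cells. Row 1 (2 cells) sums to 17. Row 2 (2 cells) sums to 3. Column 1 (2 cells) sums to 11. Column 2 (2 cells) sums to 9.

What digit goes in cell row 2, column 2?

1

17 in 2 cells must be {8,9}; 3 in 2 cells must be {1,2}.
The 17 across and the 9 down share only 8, so (1,2) = 8.
The 3 across and the 11 down share only 2, so (2,1) = 2.
(2,2) = 3 − 2 = 1 completes the 3 across.
(1,1) = 17 − 8 = 9 completes the 17 across.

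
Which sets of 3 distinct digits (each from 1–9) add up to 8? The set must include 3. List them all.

3 distinct digits from 1–9 sum between 6 and 24.
Keeping only sets containing 3.
Only one set works: {1,3,4}.

{1,3,4}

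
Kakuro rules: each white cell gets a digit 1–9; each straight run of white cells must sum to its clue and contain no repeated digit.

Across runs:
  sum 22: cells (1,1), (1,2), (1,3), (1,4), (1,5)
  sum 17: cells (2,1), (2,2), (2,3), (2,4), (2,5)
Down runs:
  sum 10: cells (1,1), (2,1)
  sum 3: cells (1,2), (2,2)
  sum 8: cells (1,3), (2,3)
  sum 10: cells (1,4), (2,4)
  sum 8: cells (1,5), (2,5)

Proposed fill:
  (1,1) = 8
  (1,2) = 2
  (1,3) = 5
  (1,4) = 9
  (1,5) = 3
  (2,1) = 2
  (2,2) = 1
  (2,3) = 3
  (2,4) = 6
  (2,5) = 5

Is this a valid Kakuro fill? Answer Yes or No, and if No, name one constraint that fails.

No — the down run (1,4)–(2,4) sums to 15, not 10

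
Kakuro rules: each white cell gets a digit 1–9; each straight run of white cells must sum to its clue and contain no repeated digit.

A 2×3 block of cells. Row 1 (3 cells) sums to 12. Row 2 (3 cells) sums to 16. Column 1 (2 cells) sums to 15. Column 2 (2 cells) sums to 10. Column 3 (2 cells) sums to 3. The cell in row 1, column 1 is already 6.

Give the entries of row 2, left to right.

9 6 1

3 in 2 cells must be {1,2}.
(2,1) = 15 − 6 = 9 completes the 15 down.
No cell is forced outright now. (1,3) can only be 1 or 2 (the digits allowed by both its 12 across and its 3 down). If (1,3) = 1: then (1,2) would have to be in {5} for the 12 across but in {1,2,3,4,6,7,8,9} for the 10 down — contradiction. So (1,3) = 2.
(1,2) = 12 − 8 = 4 completes the 12 across.
(2,2) = 10 − 4 = 6 completes the 10 down.
(2,3) = 16 − 15 = 1 completes the 16 across.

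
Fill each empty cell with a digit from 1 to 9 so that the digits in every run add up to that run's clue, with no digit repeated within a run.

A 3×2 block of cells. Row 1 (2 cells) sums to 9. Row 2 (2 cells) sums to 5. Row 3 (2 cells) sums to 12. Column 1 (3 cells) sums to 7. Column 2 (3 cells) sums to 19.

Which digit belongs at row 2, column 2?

4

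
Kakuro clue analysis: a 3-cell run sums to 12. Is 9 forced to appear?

No

Counterexample: {1,3,8} sums to 12 without using 9.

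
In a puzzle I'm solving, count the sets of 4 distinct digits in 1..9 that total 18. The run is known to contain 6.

4 distinct digits from 1–9 sum between 10 and 30.
Keeping only sets containing 6.
Enumerating: {1,2,6,9}, {1,3,6,8}, {1,4,6,7}, {2,3,6,7}, {3,4,5,6}.

5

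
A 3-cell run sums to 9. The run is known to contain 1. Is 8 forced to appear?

Counterexample: {1,2,6} sums to 9 under that restriction without using 8.

No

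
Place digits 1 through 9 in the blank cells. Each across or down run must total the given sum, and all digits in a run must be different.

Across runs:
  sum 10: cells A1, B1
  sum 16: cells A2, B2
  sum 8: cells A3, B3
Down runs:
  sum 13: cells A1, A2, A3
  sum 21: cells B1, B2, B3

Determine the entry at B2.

7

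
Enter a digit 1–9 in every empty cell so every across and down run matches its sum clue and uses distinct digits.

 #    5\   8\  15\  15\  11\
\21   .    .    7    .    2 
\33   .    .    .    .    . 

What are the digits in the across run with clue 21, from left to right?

1, 3, 7, 8, 2

R2C3 = 15 − 7 = 8 completes the 15 down.
R2C5 = 11 − 2 = 9 completes the 11 down.
No cell is forced outright now. R2C1 can only be 3 or 4 (the digits allowed by both its 33 across and its 5 down). If R2C1 = 3: then R1C1 would have to be in {1,3,4,5,6,8} for the 21 across but in {2} for the 5 down — contradiction. So R2C1 = 4.
R1C1 = 5 − 4 = 1 completes the 5 down.
R2C4 = 7: the only remaining digit allowed by both the 33 across and the 15 down.
R1C4 = 15 − 7 = 8 completes the 15 down.
R2C2 = 33 − 28 = 5 completes the 33 across.
R1C2 = 21 − 18 = 3 completes the 21 across.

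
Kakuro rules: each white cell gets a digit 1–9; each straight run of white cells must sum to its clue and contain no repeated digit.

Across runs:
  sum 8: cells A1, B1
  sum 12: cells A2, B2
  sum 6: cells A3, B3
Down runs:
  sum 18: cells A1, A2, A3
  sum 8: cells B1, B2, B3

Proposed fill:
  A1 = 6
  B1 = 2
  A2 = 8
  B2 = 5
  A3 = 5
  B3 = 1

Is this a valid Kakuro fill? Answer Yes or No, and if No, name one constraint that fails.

No — the across run A2–B2 sums to 13, not 12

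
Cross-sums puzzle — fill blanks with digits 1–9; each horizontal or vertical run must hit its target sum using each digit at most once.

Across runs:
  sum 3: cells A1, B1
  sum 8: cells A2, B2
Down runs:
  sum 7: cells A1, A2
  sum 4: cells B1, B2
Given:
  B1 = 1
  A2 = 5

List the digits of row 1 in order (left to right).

2, 1

3 in 2 cells must be {1,2}; 4 in 2 cells must be {1,3}.
A1 = 3 − 1 = 2 completes the 3 across.
B2 = 8 − 5 = 3 completes the 8 across.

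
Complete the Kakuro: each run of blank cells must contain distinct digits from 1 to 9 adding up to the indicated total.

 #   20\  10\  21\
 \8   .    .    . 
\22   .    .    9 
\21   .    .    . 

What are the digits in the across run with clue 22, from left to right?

8 5 9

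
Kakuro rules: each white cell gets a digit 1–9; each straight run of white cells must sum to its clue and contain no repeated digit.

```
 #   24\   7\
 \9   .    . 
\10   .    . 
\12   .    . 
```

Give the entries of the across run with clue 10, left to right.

9 1

24 in 3 cells must be {7,8,9}; 7 in 3 cells must be {1,2,4}.
The 12 across and the 7 down share only 4, so R3C2 = 4.
R3C1 = 12 − 4 = 8 completes the 12 across.
Given what's placed, R1C1 must be 7 to fit the 9 across and 24 down.
R1C2 = 9 − 7 = 2 completes the 9 across.
R2C1 = 24 − 15 = 9 completes the 24 down.
R2C2 = 10 − 9 = 1 completes the 10 across.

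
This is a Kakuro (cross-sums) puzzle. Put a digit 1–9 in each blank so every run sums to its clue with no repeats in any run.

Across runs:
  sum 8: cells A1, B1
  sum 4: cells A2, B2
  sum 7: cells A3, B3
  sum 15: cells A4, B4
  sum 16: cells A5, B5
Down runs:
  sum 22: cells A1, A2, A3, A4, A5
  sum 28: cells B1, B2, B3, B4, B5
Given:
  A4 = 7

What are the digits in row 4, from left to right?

7 8

4 in 2 cells must be {1,3}; 16 in 2 cells must be {7,9}.
B4 = 15 − 7 = 8 completes the 15 across.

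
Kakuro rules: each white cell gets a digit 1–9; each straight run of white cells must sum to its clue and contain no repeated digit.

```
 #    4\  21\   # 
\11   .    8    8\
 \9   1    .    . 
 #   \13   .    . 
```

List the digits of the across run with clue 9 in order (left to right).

1 6 2

4 in 2 cells must be {1,3}.
R1C1 = 11 − 8 = 3 completes the 11 across.
Given what's placed, R2C2 must be 6 to fit the 9 across and 21 down.
R2C3 = 9 − 7 = 2 completes the 9 across.
R3C2 = 21 − 14 = 7 completes the 21 down.
R3C3 = 13 − 7 = 6 completes the 13 across.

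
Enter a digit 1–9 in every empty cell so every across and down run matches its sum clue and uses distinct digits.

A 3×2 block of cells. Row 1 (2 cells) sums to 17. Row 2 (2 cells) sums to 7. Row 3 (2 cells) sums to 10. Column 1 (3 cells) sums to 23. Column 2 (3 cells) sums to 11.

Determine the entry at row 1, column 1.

17 in 2 cells must be {8,9}; 23 in 3 cells must be {6,8,9}.
The 17 across and the 11 down share only 8, so (1,2) = 8.
The 7 across and the 23 down share only 6, so (2,1) = 6.
(2,2) = 7 − 6 = 1 completes the 7 across.
(3,2) = 11 − 9 = 2 completes the 11 down.
(1,1) = 17 − 8 = 9 completes the 17 across.
(3,1) = 10 − 2 = 8 completes the 10 across.

9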